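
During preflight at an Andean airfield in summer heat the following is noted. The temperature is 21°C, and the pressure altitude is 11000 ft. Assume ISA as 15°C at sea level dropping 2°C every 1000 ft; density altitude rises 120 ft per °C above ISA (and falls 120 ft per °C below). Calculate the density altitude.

ISA temperature at 11000 ft = 15 − 2 × (11000/1000) = -7°C.
ISA deviation = 21 − (-7) = +28°C.
Density altitude = 11000 + 120 × (28) = 11000 + (+3360) = 14360 ft.

14360 ft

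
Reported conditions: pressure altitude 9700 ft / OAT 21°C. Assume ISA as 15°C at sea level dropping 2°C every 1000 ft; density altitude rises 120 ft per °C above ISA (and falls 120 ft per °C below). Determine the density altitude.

12748 ft

ISA temperature at 9700 ft = 15 − 2 × (9700/1000) = -4.4°C.
ISA deviation = 21 − (-4.4) = +25.4°C.
Density altitude = 9700 + 120 × (25.4) = 9700 + (+3048) = 12748 ft.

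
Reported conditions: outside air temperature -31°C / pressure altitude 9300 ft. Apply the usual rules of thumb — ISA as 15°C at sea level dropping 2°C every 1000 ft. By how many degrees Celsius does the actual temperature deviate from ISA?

ISA temperature at 9300 ft = 15 − 2 × (9300/1000) = -3.6°C.
Deviation = OAT − ISA = -31 − (-3.6) = -27.4°C.

ISA-27.4°C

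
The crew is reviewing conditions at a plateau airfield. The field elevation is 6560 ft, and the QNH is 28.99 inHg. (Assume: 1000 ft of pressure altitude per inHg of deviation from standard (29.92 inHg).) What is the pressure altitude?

7490 ft

Pressure correction = (29.92 − 28.99) × 1000 = +930 ft.
Pressure altitude = 6560 + (+930) = 7490 ft.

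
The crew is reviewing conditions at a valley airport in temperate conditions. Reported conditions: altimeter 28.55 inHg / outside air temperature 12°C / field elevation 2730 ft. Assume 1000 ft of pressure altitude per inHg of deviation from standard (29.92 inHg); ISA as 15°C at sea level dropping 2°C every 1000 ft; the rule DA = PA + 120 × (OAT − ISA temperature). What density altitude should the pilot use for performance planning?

4724 ft

Pressure altitude = 2730 + (29.92 − 28.55) × 1000 = 2730 + (+1370) = 4100 ft.
ISA temperature at 4100 ft = 15 − 2 × (4100/1000) = 6.8°C.
ISA deviation = 12 − 6.8 = +5.2°C.
Density altitude = 4100 + 120 × (5.2) = 4724 ft.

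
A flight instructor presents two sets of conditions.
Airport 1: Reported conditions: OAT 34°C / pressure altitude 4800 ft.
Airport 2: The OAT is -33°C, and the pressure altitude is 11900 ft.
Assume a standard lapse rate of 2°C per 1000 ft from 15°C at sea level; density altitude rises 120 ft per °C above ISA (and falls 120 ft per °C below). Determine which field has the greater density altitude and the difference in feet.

Airport 2 by 764 ft

Airport 1: ISA temp = 5.4°C, deviation +28.6°C, DA = 4800 + 120 × 28.6 = 8232 ft.
Airport 2: ISA temp = -8.8°C, deviation -24.2°C, DA = 11900 + 120 × (-24.2) = 8996 ft.
Airport 2 is higher by 8996 − 8232 = 764 ft.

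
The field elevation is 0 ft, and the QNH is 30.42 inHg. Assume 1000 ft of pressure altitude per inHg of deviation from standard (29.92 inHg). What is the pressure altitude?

-500 ft

Pressure correction = (29.92 − 30.42) × 1000 = -500 ft.
Pressure altitude = 0 + (-500) = -500 ft.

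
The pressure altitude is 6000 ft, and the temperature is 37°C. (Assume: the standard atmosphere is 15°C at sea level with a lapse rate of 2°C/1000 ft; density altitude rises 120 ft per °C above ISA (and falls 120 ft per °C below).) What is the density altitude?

ISA temperature at 6000 ft = 15 − 2 × (6000/1000) = 3°C.
ISA deviation = 37 − 3 = +34°C.
Density altitude = 6000 + 120 × (34) = 6000 + (+4080) = 10080 ft.

10080 ft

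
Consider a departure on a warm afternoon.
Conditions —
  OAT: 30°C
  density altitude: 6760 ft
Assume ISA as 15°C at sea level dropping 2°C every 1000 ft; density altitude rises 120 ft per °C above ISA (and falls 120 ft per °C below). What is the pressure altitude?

4000 ft

DA = PA + 120 × (OAT − (15 − 2·PA/1000)) = PA + 120·OAT − 1800 + 0.24·PA = 1.24·PA + 120·OAT − 1800.
So 1.24·PA = 6760 − 120 × 30 + 1800 = 4960.
PA = 4960 / 1.24 = 4000 ft.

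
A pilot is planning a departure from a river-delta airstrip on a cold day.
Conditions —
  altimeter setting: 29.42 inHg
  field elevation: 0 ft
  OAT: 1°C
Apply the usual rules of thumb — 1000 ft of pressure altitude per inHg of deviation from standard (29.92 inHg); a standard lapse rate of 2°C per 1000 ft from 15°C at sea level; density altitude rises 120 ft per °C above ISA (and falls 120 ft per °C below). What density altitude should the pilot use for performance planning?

-1060 ft

Pressure altitude = 0 + (29.92 − 29.42) × 1000 = 0 + (+500) = 500 ft.
ISA temperature at 500 ft = 15 − 2 × (500/1000) = 14°C.
ISA deviation = 1 − 14 = -13°C.
Density altitude = 500 + 120 × (-13) = -1060 ft.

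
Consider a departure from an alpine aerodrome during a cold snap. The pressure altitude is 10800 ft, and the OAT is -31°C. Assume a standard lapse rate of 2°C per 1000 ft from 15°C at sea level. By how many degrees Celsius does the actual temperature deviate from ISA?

ISA temperature at 10800 ft = 15 − 2 × (10800/1000) = -6.6°C.
Deviation = OAT − ISA = -31 − (-6.6) = -24.4°C.

ISA-24.4°C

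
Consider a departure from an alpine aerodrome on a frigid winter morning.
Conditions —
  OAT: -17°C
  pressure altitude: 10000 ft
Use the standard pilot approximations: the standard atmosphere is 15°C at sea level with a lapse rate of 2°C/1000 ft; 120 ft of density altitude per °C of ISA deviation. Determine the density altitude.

ISA temperature at 10000 ft = 15 − 2 × (10000/1000) = -5°C.
ISA deviation = -17 − (-5) = -12°C.
Density altitude = 10000 + 120 × (-12) = 10000 + (-1440) = 8560 ft.

8560 ft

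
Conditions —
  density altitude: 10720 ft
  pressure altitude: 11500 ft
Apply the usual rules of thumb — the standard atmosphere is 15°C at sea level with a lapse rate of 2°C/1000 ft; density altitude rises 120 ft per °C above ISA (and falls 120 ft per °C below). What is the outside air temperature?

Density altitude − pressure altitude = 10720 − 11500 = -780 ft.
At 120 ft/°C that is an ISA deviation of -780/120 = -6.5°C.
ISA temperature at 11500 ft = 15 − 2 × (11500/1000) = -8°C.
OAT = ISA + deviation = -8 + (-6.5) = -14.5°C.

-14.5°C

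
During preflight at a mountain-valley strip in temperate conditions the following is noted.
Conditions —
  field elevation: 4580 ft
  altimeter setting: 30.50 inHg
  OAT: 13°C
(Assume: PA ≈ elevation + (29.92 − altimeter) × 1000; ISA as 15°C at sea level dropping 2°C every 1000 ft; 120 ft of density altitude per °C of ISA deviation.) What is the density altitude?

4720 ft

Pressure altitude = 4580 + (29.92 − 30.50) × 1000 = 4580 + (-580) = 4000 ft.
ISA temperature at 4000 ft = 15 − 2 × (4000/1000) = 7°C.
ISA deviation = 13 − 7 = +6°C.
Density altitude = 4000 + 120 × (6) = 4720 ft.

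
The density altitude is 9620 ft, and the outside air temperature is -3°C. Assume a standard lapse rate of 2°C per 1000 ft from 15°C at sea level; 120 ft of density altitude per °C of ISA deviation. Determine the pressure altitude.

9500 ft

DA = PA + 120 × (OAT − (15 − 2·PA/1000)) = PA + 120·OAT − 1800 + 0.24·PA = 1.24·PA + 120·OAT − 1800.
So 1.24·PA = 9620 − 120 × (-3) + 1800 = 11780.
PA = 11780 / 1.24 = 9500 ft.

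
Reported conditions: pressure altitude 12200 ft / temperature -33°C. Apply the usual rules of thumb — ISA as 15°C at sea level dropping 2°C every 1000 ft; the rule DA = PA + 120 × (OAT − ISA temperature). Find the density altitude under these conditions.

ISA temperature at 12200 ft = 15 − 2 × (12200/1000) = -9.4°C.
ISA deviation = -33 − (-9.4) = -23.6°C.
Density altitude = 12200 + 120 × (-23.6) = 12200 + (-2832) = 9368 ft.

9368 ft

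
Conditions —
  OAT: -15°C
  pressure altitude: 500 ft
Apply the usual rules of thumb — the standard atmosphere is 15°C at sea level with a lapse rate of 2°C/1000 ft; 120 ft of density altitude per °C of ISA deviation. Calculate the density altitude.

-2980 ft

ISA temperature at 500 ft = 15 − 2 × (500/1000) = 14°C.
ISA deviation = -15 − 14 = -29°C.
Density altitude = 500 + 120 × (-29) = 500 + (-3480) = -2980 ft.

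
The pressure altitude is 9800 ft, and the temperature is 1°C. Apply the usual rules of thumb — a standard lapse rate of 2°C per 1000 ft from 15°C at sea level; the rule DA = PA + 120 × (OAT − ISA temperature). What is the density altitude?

10472 ft

ISA temperature at 9800 ft = 15 − 2 × (9800/1000) = -4.6°C.
ISA deviation = 1 − (-4.6) = +5.6°C.
Density altitude = 9800 + 120 × (5.6) = 9800 + (+672) = 10472 ft.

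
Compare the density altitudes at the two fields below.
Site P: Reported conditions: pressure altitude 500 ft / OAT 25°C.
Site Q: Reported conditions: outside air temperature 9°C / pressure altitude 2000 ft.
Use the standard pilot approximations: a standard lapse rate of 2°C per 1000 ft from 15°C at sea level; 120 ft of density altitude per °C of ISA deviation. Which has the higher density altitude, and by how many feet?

Site P: ISA temp = 14°C, deviation +11°C, DA = 500 + 120 × 11 = 1820 ft.
Site Q: ISA temp = 11°C, deviation -2°C, DA = 2000 + 120 × (-2) = 1760 ft.
Site P is higher by 1820 − 1760 = 60 ft.

Site P by 60 ft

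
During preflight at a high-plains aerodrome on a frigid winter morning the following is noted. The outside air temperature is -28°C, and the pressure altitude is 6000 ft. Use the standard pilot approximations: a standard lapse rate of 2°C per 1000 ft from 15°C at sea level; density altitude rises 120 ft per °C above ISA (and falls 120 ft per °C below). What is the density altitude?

ISA temperature at 6000 ft = 15 − 2 × (6000/1000) = 3°C.
ISA deviation = -28 − 3 = -31°C.
Density altitude = 6000 + 120 × (-31) = 6000 + (-3720) = 2280 ft.

2280 ft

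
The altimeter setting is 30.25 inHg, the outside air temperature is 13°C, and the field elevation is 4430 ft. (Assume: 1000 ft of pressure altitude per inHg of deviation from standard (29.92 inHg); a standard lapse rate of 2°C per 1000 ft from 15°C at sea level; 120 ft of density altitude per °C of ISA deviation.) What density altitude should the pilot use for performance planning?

Pressure altitude = 4430 + (29.92 − 30.25) × 1000 = 4430 + (-330) = 4100 ft.
ISA temperature at 4100 ft = 15 − 2 × (4100/1000) = 6.8°C.
ISA deviation = 13 − 6.8 = +6.2°C.
Density altitude = 4100 + 120 × (6.2) = 4844 ft.

4844 ft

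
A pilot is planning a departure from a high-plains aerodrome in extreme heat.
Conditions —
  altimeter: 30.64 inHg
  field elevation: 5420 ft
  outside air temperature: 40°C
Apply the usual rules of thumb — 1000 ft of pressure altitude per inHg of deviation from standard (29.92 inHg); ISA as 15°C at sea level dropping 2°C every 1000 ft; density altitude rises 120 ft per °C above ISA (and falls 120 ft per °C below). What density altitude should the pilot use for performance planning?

8828 ft

Pressure altitude = 5420 + (29.92 − 30.64) × 1000 = 5420 + (-720) = 4700 ft.
ISA temperature at 4700 ft = 15 − 2 × (4700/1000) = 5.6°C.
ISA deviation = 40 − 5.6 = +34.4°C.
Density altitude = 4700 + 120 × (34.4) = 8828 ft.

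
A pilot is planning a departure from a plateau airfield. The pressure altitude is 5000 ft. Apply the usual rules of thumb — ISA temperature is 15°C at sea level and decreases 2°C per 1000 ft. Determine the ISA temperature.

ISA temperature = 15 − 2 × (5000/1000) = 15 − 10 = 5°C.

5°C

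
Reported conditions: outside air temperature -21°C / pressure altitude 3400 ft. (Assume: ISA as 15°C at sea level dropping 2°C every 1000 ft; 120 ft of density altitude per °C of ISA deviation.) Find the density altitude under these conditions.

ISA temperature at 3400 ft = 15 − 2 × (3400/1000) = 8.2°C.
ISA deviation = -21 − 8.2 = -29.2°C.
Density altitude = 3400 + 120 × (-29.2) = 3400 + (-3504) = -104 ft.

-104 ft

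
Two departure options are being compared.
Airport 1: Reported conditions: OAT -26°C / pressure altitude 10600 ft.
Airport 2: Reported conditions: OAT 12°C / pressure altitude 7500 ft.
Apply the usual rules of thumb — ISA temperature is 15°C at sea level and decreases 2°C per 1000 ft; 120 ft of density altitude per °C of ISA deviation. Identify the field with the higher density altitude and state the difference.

Airport 1: ISA temp = -6.2°C, deviation -19.8°C, DA = 10600 + 120 × (-19.8) = 8224 ft.
Airport 2: ISA temp = 0°C, deviation +12°C, DA = 7500 + 120 × 12 = 8940 ft.
Airport 2 is higher by 8940 − 8224 = 716 ft.

Airport 2 by 716 ft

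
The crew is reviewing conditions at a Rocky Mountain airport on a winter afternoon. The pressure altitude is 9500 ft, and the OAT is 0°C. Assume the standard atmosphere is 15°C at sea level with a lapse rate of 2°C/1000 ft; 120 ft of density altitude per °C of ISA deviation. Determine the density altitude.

9980 ft

ISA temperature at 9500 ft = 15 − 2 × (9500/1000) = -4°C.
ISA deviation = 0 − (-4) = +4°C.
Density altitude = 9500 + 120 × (4) = 9500 + (+480) = 9980 ft.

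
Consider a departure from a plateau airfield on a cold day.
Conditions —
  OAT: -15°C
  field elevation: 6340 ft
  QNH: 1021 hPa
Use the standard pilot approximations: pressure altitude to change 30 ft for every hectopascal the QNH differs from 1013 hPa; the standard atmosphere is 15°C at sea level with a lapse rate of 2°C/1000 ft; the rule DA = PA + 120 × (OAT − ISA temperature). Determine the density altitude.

Pressure altitude = 6340 + (1013 − 1021) × 30 = 6340 + (-240) = 6100 ft.
ISA temperature at 6100 ft = 15 − 2 × (6100/1000) = 2.8°C.
ISA deviation = -15 − 2.8 = -17.8°C.
Density altitude = 6100 + 120 × (-17.8) = 3964 ft.

3964 ft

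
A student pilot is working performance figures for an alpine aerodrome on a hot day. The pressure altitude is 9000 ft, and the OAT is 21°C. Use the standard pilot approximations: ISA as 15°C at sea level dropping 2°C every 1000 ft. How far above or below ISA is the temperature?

ISA temperature at 9000 ft = 15 − 2 × (9000/1000) = -3°C.
Deviation = OAT − ISA = 21 − (-3) = +24°C.

ISA+24°C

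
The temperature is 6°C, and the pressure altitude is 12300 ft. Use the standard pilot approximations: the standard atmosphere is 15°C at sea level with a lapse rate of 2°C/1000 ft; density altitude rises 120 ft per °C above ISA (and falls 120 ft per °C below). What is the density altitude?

ISA temperature at 12300 ft = 15 − 2 × (12300/1000) = -9.6°C.
ISA deviation = 6 − (-9.6) = +15.6°C.
Density altitude = 12300 + 120 × (15.6) = 12300 + (+1872) = 14172 ft.

14172 ft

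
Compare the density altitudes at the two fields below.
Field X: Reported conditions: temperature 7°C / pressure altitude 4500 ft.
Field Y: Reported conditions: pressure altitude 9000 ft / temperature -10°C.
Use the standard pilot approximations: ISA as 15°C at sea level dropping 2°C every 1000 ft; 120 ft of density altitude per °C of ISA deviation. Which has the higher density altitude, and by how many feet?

Field Y by 3540 ft

Field X: ISA temp = 6°C, deviation +1°C, DA = 4500 + 120 × 1 = 4620 ft.
Field Y: ISA temp = -3°C, deviation -7°C, DA = 9000 + 120 × (-7) = 8160 ft.
Field Y is higher by 8160 − 4620 = 3540 ft.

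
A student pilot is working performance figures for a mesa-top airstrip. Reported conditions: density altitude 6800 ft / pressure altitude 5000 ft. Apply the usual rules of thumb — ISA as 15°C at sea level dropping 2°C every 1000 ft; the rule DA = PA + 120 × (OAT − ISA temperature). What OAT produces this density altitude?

20°C

Density altitude − pressure altitude = 6800 − 5000 = +1800 ft.
At 120 ft/°C that is an ISA deviation of 1800/120 = +15°C.
ISA temperature at 5000 ft = 15 − 2 × (5000/1000) = 5°C.
OAT = ISA + deviation = 5 + (+15) = 20°C.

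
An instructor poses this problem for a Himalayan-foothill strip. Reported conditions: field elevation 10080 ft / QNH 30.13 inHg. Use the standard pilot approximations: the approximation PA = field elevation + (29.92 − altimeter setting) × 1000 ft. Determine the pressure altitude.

9870 ft

Pressure correction = (29.92 − 30.13) × 1000 = -210 ft.
Pressure altitude = 10080 + (-210) = 9870 ft.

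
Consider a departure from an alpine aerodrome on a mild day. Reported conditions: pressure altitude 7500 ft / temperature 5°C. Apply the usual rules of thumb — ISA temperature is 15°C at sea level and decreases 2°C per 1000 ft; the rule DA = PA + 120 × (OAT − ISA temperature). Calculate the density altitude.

ISA temperature at 7500 ft = 15 − 2 × (7500/1000) = 0°C.
ISA deviation = 5 − 0 = +5°C.
Density altitude = 7500 + 120 × (5) = 7500 + (+600) = 8100 ft.

8100 ft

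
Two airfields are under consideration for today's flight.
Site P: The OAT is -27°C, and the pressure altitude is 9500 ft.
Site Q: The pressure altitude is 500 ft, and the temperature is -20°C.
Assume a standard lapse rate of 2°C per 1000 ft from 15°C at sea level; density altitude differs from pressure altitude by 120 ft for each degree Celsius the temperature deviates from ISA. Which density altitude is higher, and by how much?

Site P: ISA temp = -4°C, deviation -23°C, DA = 9500 + 120 × (-23) = 6740 ft.
Site Q: ISA temp = 14°C, deviation -34°C, DA = 500 + 120 × (-34) = -3580 ft.
Site P is higher by 6740 − (-3580) = 10320 ft.

Site P by 10320 ft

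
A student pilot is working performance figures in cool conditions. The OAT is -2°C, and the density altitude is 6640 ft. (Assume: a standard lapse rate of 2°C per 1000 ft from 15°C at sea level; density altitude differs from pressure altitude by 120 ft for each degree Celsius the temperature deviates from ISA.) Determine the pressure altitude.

DA = PA + 120 × (OAT − (15 − 2·PA/1000)) = PA + 120·OAT − 1800 + 0.24·PA = 1.24·PA + 120·OAT − 1800.
So 1.24·PA = 6640 − 120 × (-2) + 1800 = 8680.
PA = 8680 / 1.24 = 7000 ft.

7000 ft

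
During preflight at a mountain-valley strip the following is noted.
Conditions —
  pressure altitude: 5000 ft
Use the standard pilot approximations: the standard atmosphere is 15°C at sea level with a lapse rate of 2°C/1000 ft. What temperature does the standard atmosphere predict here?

5°C

ISA temperature = 15 − 2 × (5000/1000) = 15 − 10 = 5°C.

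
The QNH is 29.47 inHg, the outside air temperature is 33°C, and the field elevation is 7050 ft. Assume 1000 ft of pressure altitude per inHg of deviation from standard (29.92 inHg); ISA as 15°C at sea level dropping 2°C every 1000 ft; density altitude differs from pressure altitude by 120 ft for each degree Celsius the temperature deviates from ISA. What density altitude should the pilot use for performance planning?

11460 ft

Pressure altitude = 7050 + (29.92 − 29.47) × 1000 = 7050 + (+450) = 7500 ft.
ISA temperature at 7500 ft = 15 − 2 × (7500/1000) = 0°C.
ISA deviation = 33 − 0 = +33°C.
Density altitude = 7500 + 120 × (33) = 11460 ft.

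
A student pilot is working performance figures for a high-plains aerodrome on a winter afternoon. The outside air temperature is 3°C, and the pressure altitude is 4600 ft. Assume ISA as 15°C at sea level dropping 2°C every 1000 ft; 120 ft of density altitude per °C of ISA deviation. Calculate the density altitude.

ISA temperature at 4600 ft = 15 − 2 × (4600/1000) = 5.8°C.
ISA deviation = 3 − 5.8 = -2.8°C.
Density altitude = 4600 + 120 × (-2.8) = 4600 + (-336) = 4264 ft.

4264 ft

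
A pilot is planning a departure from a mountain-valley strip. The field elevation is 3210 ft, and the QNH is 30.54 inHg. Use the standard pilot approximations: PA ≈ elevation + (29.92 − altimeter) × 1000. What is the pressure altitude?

2590 ft

Pressure correction = (29.92 − 30.54) × 1000 = -620 ft.
Pressure altitude = 3210 + (-620) = 2590 ft.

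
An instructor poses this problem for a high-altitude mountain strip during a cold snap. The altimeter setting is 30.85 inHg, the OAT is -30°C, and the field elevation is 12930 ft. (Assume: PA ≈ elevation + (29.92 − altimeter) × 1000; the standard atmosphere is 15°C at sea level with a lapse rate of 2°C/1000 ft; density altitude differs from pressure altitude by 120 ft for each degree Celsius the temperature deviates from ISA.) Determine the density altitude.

9480 ft

Pressure altitude = 12930 + (29.92 − 30.85) × 1000 = 12930 + (-930) = 12000 ft.
ISA temperature at 12000 ft = 15 − 2 × (12000/1000) = -9°C.
ISA deviation = -30 − (-9) = -21°C.
Density altitude = 12000 + 120 × (-21) = 9480 ft.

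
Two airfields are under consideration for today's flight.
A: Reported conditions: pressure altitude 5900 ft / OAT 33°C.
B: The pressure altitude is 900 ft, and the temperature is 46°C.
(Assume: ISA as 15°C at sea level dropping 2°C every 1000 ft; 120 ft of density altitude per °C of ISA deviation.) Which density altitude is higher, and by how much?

A by 4640 ft

A: ISA temp = 3.2°C, deviation +29.8°C, DA = 5900 + 120 × 29.8 = 9476 ft.
B: ISA temp = 13.2°C, deviation +32.8°C, DA = 900 + 120 × 32.8 = 4836 ft.
A is higher by 9476 − 4836 = 4640 ft.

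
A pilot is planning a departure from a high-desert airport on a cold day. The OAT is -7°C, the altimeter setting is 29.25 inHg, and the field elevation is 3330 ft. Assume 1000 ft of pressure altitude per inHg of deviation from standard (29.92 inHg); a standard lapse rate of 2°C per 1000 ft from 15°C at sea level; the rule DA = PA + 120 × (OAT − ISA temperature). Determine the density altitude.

Pressure altitude = 3330 + (29.92 − 29.25) × 1000 = 3330 + (+670) = 4000 ft.
ISA temperature at 4000 ft = 15 − 2 × (4000/1000) = 7°C.
ISA deviation = -7 − 7 = -14°C.
Density altitude = 4000 + 120 × (-14) = 2320 ft.

2320 ft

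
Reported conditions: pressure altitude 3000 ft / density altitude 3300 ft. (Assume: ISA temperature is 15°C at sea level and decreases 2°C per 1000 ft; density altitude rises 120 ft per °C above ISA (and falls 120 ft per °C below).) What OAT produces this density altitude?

Density altitude − pressure altitude = 3300 − 3000 = +300 ft.
At 120 ft/°C that is an ISA deviation of 300/120 = +2.5°C.
ISA temperature at 3000 ft = 15 − 2 × (3000/1000) = 9°C.
OAT = ISA + deviation = 9 + (+2.5) = 11.5°C.

11.5°C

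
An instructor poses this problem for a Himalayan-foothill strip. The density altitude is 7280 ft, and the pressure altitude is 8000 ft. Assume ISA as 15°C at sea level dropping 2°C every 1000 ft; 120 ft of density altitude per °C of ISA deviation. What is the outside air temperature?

-7°C

Density altitude − pressure altitude = 7280 − 8000 = -720 ft.
At 120 ft/°C that is an ISA deviation of -720/120 = -6°C.
ISA temperature at 8000 ft = 15 − 2 × (8000/1000) = -1°C.
OAT = ISA + deviation = -1 + (-6) = -7°C.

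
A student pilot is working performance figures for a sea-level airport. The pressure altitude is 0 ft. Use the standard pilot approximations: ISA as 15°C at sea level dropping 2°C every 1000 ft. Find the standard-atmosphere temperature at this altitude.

15°C

ISA temperature = 15 − 2 × (0/1000) = 15 − 0 = 15°C.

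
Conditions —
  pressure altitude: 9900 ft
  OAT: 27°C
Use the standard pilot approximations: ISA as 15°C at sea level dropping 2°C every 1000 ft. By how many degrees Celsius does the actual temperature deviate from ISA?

ISA+31.8°C

ISA temperature at 9900 ft = 15 − 2 × (9900/1000) = -4.8°C.
Deviation = OAT − ISA = 27 − (-4.8) = +31.8°C.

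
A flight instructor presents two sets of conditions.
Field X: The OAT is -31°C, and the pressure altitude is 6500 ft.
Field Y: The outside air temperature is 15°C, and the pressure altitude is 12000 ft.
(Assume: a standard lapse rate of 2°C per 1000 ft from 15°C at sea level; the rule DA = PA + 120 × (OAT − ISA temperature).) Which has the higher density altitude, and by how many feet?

Field X: ISA temp = 2°C, deviation -33°C, DA = 6500 + 120 × (-33) = 2540 ft.
Field Y: ISA temp = -9°C, deviation +24°C, DA = 12000 + 120 × 24 = 14880 ft.
Field Y is higher by 14880 − 2540 = 12340 ft.

Field Y by 12340 ft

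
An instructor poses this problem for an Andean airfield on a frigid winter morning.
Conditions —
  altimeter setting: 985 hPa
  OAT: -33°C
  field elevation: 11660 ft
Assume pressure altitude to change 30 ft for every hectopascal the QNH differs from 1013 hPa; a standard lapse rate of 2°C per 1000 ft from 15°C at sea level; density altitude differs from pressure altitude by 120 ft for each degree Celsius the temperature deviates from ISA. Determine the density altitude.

9740 ft

Pressure altitude = 11660 + (1013 − 985) × 30 = 11660 + (+840) = 12500 ft.
ISA temperature at 12500 ft = 15 − 2 × (12500/1000) = -10°C.
ISA deviation = -33 − (-10) = -23°C.
Density altitude = 12500 + 120 × (-23) = 9740 ft.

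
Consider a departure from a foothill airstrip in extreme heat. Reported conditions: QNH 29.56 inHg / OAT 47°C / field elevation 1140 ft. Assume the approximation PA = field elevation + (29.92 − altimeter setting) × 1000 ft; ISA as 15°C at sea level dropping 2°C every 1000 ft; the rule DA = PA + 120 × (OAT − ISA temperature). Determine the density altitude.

Pressure altitude = 1140 + (29.92 − 29.56) × 1000 = 1140 + (+360) = 1500 ft.
ISA temperature at 1500 ft = 15 − 2 × (1500/1000) = 12°C.
ISA deviation = 47 − 12 = +35°C.
Density altitude = 1500 + 120 × (35) = 5700 ft.

5700 ft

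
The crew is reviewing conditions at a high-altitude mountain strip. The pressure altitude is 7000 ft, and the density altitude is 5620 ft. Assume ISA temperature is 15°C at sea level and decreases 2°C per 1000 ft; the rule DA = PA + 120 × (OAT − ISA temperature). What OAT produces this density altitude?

Density altitude − pressure altitude = 5620 − 7000 = -1380 ft.
At 120 ft/°C that is an ISA deviation of -1380/120 = -11.5°C.
ISA temperature at 7000 ft = 15 − 2 × (7000/1000) = 1°C.
OAT = ISA + deviation = 1 + (-11.5) = -10.5°C.

-10.5°C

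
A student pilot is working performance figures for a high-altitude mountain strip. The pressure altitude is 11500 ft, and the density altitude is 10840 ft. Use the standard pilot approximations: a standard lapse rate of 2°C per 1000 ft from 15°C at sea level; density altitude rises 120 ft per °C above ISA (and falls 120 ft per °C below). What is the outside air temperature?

-13.5°C

Density altitude − pressure altitude = 10840 − 11500 = -660 ft.
At 120 ft/°C that is an ISA deviation of -660/120 = -5.5°C.
ISA temperature at 11500 ft = 15 − 2 × (11500/1000) = -8°C.
OAT = ISA + deviation = -8 + (-5.5) = -13.5°C.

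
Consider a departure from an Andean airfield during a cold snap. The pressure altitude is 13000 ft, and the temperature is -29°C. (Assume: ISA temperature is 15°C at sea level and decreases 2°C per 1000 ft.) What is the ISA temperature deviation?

ISA temperature at 13000 ft = 15 − 2 × (13000/1000) = -11°C.
Deviation = OAT − ISA = -29 − (-11) = -18°C.

ISA-18°C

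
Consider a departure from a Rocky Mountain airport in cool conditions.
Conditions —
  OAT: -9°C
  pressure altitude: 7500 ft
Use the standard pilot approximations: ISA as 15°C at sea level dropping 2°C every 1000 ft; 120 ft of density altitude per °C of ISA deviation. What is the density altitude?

ISA temperature at 7500 ft = 15 − 2 × (7500/1000) = 0°C.
ISA deviation = -9 − 0 = -9°C.
Density altitude = 7500 + 120 × (-9) = 7500 + (-1080) = 6420 ft.

6420 ft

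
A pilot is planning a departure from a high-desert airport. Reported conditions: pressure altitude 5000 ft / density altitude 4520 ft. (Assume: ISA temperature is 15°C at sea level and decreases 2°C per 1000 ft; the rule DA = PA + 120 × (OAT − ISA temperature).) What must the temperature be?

1°C

Density altitude − pressure altitude = 4520 − 5000 = -480 ft.
At 120 ft/°C that is an ISA deviation of -480/120 = -4°C.
ISA temperature at 5000 ft = 15 − 2 × (5000/1000) = 5°C.
OAT = ISA + deviation = 5 + (-4) = 1°C.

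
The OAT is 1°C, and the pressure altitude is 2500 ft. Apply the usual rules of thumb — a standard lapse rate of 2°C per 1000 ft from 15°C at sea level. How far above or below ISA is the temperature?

ISA-9°C

ISA temperature at 2500 ft = 15 − 2 × (2500/1000) = 10°C.
Deviation = OAT − ISA = 1 − 10 = -9°C.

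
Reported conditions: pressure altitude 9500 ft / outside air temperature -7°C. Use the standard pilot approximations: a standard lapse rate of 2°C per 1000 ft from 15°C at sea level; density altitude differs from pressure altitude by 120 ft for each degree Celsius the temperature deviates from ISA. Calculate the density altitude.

9140 ft

ISA temperature at 9500 ft = 15 − 2 × (9500/1000) = -4°C.
ISA deviation = -7 − (-4) = -3°C.
Density altitude = 9500 + 120 × (-3) = 9500 + (-360) = 9140 ft.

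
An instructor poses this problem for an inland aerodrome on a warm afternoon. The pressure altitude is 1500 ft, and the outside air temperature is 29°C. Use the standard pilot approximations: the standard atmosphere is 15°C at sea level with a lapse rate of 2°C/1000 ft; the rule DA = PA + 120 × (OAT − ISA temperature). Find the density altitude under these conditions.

3540 ft

ISA temperature at 1500 ft = 15 − 2 × (1500/1000) = 12°C.
ISA deviation = 29 − 12 = +17°C.
Density altitude = 1500 + 120 × (17) = 1500 + (+2040) = 3540 ft.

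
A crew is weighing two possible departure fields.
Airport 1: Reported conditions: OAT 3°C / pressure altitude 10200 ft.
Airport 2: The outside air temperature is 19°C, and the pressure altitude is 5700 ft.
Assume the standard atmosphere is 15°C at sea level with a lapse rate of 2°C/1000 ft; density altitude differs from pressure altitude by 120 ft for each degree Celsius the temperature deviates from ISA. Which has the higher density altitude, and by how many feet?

Airport 1 by 3660 ft

Airport 1: ISA temp = -5.4°C, deviation +8.4°C, DA = 10200 + 120 × 8.4 = 11208 ft.
Airport 2: ISA temp = 3.6°C, deviation +15.4°C, DA = 5700 + 120 × 15.4 = 7548 ft.
Airport 1 is higher by 11208 − 7548 = 3660 ft.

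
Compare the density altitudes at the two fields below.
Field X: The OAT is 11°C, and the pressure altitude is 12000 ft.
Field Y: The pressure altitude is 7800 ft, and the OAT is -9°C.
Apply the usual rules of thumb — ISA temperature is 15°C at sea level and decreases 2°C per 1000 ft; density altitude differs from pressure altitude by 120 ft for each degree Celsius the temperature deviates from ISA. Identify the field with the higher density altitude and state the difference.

Field X by 7608 ft

Field X: ISA temp = -9°C, deviation +20°C, DA = 12000 + 120 × 20 = 14400 ft.
Field Y: ISA temp = -0.6°C, deviation -8.4°C, DA = 7800 + 120 × (-8.4) = 6792 ft.
Field X is higher by 14400 − 6792 = 7608 ft.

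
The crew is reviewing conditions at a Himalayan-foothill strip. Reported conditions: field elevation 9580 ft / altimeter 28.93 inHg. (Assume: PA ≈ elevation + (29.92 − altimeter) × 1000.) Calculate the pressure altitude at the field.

10570 ft

Pressure correction = (29.92 − 28.93) × 1000 = +990 ft.
Pressure altitude = 9580 + (+990) = 10570 ft.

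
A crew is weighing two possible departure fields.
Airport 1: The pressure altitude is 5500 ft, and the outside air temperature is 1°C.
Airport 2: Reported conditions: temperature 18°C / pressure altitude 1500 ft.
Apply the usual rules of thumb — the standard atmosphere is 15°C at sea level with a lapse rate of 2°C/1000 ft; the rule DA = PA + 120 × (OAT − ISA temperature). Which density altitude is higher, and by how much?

Airport 1 by 2920 ft

Airport 1: ISA temp = 4°C, deviation -3°C, DA = 5500 + 120 × (-3) = 5140 ft.
Airport 2: ISA temp = 12°C, deviation +6°C, DA = 1500 + 120 × 6 = 2220 ft.
Airport 1 is higher by 5140 − 2220 = 2920 ft.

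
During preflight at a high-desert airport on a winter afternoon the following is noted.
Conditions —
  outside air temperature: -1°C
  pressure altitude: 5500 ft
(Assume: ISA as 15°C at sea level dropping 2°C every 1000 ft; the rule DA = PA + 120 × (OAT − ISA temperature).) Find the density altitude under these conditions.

4900 ft

ISA temperature at 5500 ft = 15 − 2 × (5500/1000) = 4°C.
ISA deviation = -1 − 4 = -5°C.
Density altitude = 5500 + 120 × (-5) = 5500 + (-600) = 4900 ft.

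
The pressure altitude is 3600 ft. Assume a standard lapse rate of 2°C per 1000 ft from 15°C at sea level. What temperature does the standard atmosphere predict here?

ISA temperature = 15 − 2 × (3600/1000) = 15 − 7.2 = 7.8°C.

7.8°C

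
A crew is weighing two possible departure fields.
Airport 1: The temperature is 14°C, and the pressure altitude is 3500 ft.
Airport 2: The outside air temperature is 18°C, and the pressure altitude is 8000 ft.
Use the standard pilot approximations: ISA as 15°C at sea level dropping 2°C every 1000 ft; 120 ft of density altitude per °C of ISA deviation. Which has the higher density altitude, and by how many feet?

Airport 1: ISA temp = 8°C, deviation +6°C, DA = 3500 + 120 × 6 = 4220 ft.
Airport 2: ISA temp = -1°C, deviation +19°C, DA = 8000 + 120 × 19 = 10280 ft.
Airport 2 is higher by 10280 − 4220 = 6060 ft.

Airport 2 by 6060 ft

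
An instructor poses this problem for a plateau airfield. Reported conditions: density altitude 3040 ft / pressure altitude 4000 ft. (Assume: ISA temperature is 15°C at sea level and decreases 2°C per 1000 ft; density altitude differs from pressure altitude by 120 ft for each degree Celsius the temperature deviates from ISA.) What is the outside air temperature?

-1°C

Density altitude − pressure altitude = 3040 − 4000 = -960 ft.
At 120 ft/°C that is an ISA deviation of -960/120 = -8°C.
ISA temperature at 4000 ft = 15 − 2 × (4000/1000) = 7°C.
OAT = ISA + deviation = 7 + (-8) = -1°C.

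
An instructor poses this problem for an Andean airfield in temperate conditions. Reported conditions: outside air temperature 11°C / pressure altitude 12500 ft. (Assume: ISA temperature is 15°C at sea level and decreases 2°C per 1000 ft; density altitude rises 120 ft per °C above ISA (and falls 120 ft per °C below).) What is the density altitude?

15020 ft

ISA temperature at 12500 ft = 15 − 2 × (12500/1000) = -10°C.
ISA deviation = 11 − (-10) = +21°C.
Density altitude = 12500 + 120 × (21) = 12500 + (+2520) = 15020 ft.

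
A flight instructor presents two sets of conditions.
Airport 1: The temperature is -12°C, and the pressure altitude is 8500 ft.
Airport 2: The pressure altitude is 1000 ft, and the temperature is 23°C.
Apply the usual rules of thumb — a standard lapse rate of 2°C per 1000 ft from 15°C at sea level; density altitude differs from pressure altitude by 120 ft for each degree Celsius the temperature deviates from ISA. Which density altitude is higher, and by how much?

Airport 1 by 5100 ft

Airport 1: ISA temp = -2°C, deviation -10°C, DA = 8500 + 120 × (-10) = 7300 ft.
Airport 2: ISA temp = 13°C, deviation +10°C, DA = 1000 + 120 × 10 = 2200 ft.
Airport 1 is higher by 7300 − 2200 = 5100 ft.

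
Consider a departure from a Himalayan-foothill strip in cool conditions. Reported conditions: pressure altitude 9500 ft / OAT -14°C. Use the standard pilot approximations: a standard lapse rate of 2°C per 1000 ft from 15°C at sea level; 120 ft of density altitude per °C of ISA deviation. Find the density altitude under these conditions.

8300 ft

ISA temperature at 9500 ft = 15 − 2 × (9500/1000) = -4°C.
ISA deviation = -14 − (-4) = -10°C.
Density altitude = 9500 + 120 × (-10) = 9500 + (-1200) = 8300 ft.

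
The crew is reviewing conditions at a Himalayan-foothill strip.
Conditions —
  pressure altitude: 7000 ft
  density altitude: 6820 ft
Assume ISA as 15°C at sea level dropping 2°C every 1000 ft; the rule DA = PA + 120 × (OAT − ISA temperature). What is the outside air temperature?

-0.5°C

Density altitude − pressure altitude = 6820 − 7000 = -180 ft.
At 120 ft/°C that is an ISA deviation of -180/120 = -1.5°C.
ISA temperature at 7000 ft = 15 − 2 × (7000/1000) = 1°C.
OAT = ISA + deviation = 1 + (-1.5) = -0.5°C.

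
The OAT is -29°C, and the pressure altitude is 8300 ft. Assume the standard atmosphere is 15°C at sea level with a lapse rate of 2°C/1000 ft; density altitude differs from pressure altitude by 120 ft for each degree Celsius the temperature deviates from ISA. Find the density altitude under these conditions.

5012 ft

ISA temperature at 8300 ft = 15 − 2 × (8300/1000) = -1.6°C.
ISA deviation = -29 − (-1.6) = -27.4°C.
Density altitude = 8300 + 120 × (-27.4) = 8300 + (-3288) = 5012 ft.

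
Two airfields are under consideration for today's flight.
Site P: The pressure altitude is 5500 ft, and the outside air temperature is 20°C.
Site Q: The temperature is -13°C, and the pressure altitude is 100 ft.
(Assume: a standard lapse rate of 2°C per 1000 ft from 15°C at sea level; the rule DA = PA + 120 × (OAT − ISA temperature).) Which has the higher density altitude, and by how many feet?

Site P: ISA temp = 4°C, deviation +16°C, DA = 5500 + 120 × 16 = 7420 ft.
Site Q: ISA temp = 14.8°C, deviation -27.8°C, DA = 100 + 120 × (-27.8) = -3236 ft.
Site P is higher by 7420 − (-3236) = 10656 ft.

Site P by 10656 ft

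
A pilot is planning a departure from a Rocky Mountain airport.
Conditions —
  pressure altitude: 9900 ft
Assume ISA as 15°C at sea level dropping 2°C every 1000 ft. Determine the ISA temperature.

-4.8°C

ISA temperature = 15 − 2 × (9900/1000) = 15 − 19.8 = -4.8°C.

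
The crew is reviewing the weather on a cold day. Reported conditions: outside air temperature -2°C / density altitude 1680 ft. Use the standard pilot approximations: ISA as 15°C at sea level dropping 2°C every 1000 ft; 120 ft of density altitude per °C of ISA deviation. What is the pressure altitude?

DA = PA + 120 × (OAT − (15 − 2·PA/1000)) = PA + 120·OAT − 1800 + 0.24·PA = 1.24·PA + 120·OAT − 1800.
So 1.24·PA = 1680 − 120 × (-2) + 1800 = 3720.
PA = 3720 / 1.24 = 3000 ft.

3000 ft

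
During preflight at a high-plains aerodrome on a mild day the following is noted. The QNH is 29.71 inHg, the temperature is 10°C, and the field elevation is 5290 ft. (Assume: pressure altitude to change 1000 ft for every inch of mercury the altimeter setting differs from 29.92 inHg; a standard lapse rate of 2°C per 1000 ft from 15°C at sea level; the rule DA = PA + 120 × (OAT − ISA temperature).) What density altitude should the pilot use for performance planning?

6220 ft

Pressure altitude = 5290 + (29.92 − 29.71) × 1000 = 5290 + (+210) = 5500 ft.
ISA temperature at 5500 ft = 15 − 2 × (5500/1000) = 4°C.
ISA deviation = 10 − 4 = +6°C.
Density altitude = 5500 + 120 × (6) = 6220 ft.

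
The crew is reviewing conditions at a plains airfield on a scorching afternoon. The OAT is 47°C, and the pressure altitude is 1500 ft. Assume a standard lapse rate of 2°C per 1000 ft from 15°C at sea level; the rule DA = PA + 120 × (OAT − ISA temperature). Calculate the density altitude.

ISA temperature at 1500 ft = 15 − 2 × (1500/1000) = 12°C.
ISA deviation = 47 − 12 = +35°C.
Density altitude = 1500 + 120 × (35) = 1500 + (+4200) = 5700 ft.

5700 ft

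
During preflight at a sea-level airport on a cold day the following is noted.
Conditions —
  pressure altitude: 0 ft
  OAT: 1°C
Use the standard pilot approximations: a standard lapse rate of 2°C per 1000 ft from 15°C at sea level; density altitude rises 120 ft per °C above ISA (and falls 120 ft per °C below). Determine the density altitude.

ISA temperature at 0 ft = 15 − 2 × (0/1000) = 15°C.
ISA deviation = 1 − 15 = -14°C.
Density altitude = 0 + 120 × (-14) = 0 + (-1680) = -1680 ft.

-1680 ft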